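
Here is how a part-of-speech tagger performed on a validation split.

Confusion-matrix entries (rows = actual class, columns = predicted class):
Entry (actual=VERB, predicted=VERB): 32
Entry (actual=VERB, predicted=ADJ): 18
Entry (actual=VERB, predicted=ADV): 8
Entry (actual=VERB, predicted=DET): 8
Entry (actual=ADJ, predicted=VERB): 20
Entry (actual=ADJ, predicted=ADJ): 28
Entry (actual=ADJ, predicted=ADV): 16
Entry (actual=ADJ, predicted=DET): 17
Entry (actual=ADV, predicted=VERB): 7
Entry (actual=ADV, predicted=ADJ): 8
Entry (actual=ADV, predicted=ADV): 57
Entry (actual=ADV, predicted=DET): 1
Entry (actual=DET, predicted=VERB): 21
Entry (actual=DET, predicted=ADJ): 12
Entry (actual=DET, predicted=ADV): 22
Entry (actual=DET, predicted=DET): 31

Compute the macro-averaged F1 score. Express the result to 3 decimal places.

0.475

Per-class F1 score (2·TP/(2·TP+FP+FN)):
  VERB: TP=32, FP=20+7+21=48, FN=18+8+8=34 → 64/146 = 0.4384
  ADJ: TP=28, FP=18+8+12=38, FN=20+16+17=53 → 56/147 = 0.3810
  ADV: TP=57, FP=8+16+22=46, FN=7+8+1=16 → 114/176 = 0.6477
  DET: TP=31, FP=8+17+1=26, FN=21+12+22=55 → 62/143 = 0.4336
Macro-F1 score = mean = (0.4384 + 0.3810 + 0.6477 + 0.4336) / 4 = 0.475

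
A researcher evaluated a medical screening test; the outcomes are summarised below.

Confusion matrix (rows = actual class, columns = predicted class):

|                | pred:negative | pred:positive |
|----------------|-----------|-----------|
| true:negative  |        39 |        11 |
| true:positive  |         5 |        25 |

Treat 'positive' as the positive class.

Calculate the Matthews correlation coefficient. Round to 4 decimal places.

0.5968

MCC = (TP·TN − FP·FN) / √((TP+FP)(TP+FN)(TN+FP)(TN+FN))
Numerator = 25·39 − 11·5 = 920
Denominator = √(36·30·50·44) = √2376000 = 1541.4279
MCC = 920 / 1541.4279 = 0.5968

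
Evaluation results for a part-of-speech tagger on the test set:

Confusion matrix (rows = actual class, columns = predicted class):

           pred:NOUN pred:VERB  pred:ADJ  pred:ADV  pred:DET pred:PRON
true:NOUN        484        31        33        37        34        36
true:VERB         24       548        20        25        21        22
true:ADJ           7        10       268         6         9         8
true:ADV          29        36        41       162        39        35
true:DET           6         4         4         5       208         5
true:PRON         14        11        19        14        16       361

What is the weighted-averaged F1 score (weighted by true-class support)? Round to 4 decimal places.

Per-class F1 score (2·TP/(2·TP+FP+FN)):
  NOUN: TP=484, FP=24+7+29+6+14=80, FN=31+33+37+34+36=171 → 968/1219 = 0.79409
  VERB: TP=548, FP=31+10+36+4+11=92, FN=24+20+25+21+22=112 → 1096/1300 = 0.84308
  ADJ: TP=268, FP=33+20+41+4+19=117, FN=7+10+6+9+8=40 → 536/693 = 0.77345
  ADV: TP=162, FP=37+25+6+5+14=87, FN=29+36+41+39+35=180 → 324/591 = 0.54822
  DET: TP=208, FP=34+21+9+39+16=119, FN=6+4+4+5+5=24 → 416/559 = 0.74419
  PRON: TP=361, FP=36+22+8+35+5=106, FN=14+11+19+14+16=74 → 722/902 = 0.80044
Weighted-F1 score = Σ (supportᵢ/N)·F1 scoreᵢ with N=2632: (655/2632)·0.79409 + (660/2632)·0.84308 + (308/2632)·0.77345 + (342/2632)·0.54822 + (232/2632)·0.74419 + (435/2632)·0.80044 = 0.7687

0.7687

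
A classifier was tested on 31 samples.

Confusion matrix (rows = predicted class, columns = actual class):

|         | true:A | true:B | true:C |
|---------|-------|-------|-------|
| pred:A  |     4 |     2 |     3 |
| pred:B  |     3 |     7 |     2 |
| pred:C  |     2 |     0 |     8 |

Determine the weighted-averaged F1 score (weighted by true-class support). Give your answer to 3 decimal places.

Per-class F1 score (2·TP/(2·TP+FP+FN)):
  A: TP=4, FP=2+3=5, FN=3+2=5 → 8/18 = 0.4444
  B: TP=7, FP=3+2=5, FN=2+0=2 → 14/21 = 0.6667
  C: TP=8, FP=2+0=2, FN=3+2=5 → 16/23 = 0.6957
Weighted-F1 score = Σ (supportᵢ/N)·F1 scoreᵢ with N=31: (9/31)·0.4444 + (9/31)·0.6667 + (13/31)·0.6957 = 0.614

0.614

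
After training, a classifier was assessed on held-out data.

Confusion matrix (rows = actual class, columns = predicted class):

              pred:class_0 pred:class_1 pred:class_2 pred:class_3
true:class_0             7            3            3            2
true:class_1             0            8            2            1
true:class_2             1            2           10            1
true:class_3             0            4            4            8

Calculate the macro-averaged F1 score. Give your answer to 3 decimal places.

Per-class F1 score (2·TP/(2·TP+FP+FN)):
  class_0: TP=7, FP=0+1+0=1, FN=3+3+2=8 → 14/23 = 0.6087
  class_1: TP=8, FP=3+2+4=9, FN=0+2+1=3 → 16/28 = 0.5714
  class_2: TP=10, FP=3+2+4=9, FN=1+2+1=4 → 20/33 = 0.6061
  class_3: TP=8, FP=2+1+1=4, FN=0+4+4=8 → 16/28 = 0.5714
Macro-F1 score = mean = (0.6087 + 0.5714 + 0.6061 + 0.5714) / 4 = 0.589

0.589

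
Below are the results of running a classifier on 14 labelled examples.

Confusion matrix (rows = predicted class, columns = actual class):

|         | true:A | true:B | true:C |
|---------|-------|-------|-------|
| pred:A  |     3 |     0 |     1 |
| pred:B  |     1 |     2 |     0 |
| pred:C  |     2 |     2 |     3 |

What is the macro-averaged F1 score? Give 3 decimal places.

Per-class F1 score (2·TP/(2·TP+FP+FN)):
  A: TP=3, FP=0+1=1, FN=1+2=3 → 6/10 = 0.6000
  B: TP=2, FP=1+0=1, FN=0+2=2 → 4/7 = 0.5714
  C: TP=3, FP=2+2=4, FN=1+0=1 → 6/11 = 0.5455
Macro-F1 score = mean = (0.6000 + 0.5714 + 0.5455) / 3 = 0.572

0.572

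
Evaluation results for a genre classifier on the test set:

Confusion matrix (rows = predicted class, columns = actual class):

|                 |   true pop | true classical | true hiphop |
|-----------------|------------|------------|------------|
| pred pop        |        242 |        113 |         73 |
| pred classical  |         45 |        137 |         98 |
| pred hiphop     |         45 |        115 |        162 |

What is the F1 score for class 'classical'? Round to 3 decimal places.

0.425

Take TP from the diagonal, FP from the rest of the 'classical' prediction marginal, FN from the rest of the 'classical' actual marginal.
F1 score = 2·TP/(2·TP+FP+FN).
classical: TP=137, FP=45+98=143, FN=113+115=228 → 274/645 = 0.4248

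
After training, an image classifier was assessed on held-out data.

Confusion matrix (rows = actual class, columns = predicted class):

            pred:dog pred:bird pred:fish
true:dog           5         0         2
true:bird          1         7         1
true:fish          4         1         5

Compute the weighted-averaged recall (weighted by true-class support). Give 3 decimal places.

0.654

Per-class recall (TP/(TP+FN)):
  dog: TP=5, FN=0+2=2 → 5/7 = 0.7143
  bird: TP=7, FN=1+1=2 → 7/9 = 0.7778
  fish: TP=5, FN=4+1=5 → 5/10 = 0.5000
Weighted-recall = Σ (supportᵢ/N)·recallᵢ with N=26: (7/26)·0.7143 + (9/26)·0.7778 + (10/26)·0.5000 = 0.654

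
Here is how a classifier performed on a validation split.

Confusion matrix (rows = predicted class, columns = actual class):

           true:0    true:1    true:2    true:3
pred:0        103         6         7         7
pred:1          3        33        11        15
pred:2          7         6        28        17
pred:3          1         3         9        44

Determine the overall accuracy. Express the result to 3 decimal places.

Accuracy = trace / total = (103+33+28+44=208) / 300 = 208/300 = 0.693

0.693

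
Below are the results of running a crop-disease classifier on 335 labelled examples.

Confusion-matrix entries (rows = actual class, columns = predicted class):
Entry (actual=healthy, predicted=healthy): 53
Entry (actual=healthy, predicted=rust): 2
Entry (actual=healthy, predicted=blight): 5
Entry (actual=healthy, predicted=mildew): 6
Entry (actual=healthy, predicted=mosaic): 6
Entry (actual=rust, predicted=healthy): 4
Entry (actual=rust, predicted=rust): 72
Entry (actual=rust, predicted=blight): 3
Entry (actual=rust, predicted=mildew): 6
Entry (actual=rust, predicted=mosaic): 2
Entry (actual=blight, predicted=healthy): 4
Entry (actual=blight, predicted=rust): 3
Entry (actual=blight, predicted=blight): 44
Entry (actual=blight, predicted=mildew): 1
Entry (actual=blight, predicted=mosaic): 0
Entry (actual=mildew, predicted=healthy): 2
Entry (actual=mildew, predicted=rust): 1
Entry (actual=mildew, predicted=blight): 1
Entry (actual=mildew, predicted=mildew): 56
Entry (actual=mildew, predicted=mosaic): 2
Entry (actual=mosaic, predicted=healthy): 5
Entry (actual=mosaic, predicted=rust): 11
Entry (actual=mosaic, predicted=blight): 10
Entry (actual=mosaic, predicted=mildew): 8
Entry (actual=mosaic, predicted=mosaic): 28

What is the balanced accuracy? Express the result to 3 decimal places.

0.753

Balanced accuracy = mean of per-class recall.
  healthy: recall = 53/72 = 0.7361
  rust: recall = 72/87 = 0.8276
  blight: recall = 44/52 = 0.8462
  mildew: recall = 56/62 = 0.9032
  mosaic: recall = 28/62 = 0.4516
Mean = (0.7361 + 0.8276 + 0.8462 + 0.9032 + 0.4516) / 5 = 0.753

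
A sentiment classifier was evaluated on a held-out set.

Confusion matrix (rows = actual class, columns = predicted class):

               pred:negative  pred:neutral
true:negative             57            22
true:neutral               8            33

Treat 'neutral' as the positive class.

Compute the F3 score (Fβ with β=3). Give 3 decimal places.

Fβ = (1+β²)·TP / ((1+β²)·TP + β²·FN + FP), with β²=9
= 10·33 / (10·33 + 9·8 + 22) = 0.778

0.778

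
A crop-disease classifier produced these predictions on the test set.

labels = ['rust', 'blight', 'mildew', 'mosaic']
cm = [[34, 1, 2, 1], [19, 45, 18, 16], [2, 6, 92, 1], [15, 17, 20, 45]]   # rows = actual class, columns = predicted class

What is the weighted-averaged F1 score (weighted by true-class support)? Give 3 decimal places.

0.632

Per-class F1 score (2·TP/(2·TP+FP+FN)):
  rust: TP=34, FP=19+2+15=36, FN=1+2+1=4 → 68/108 = 0.6296
  blight: TP=45, FP=1+6+17=24, FN=19+18+16=53 → 90/167 = 0.5389
  mildew: TP=92, FP=2+18+20=40, FN=2+6+1=9 → 184/233 = 0.7897
  mosaic: TP=45, FP=1+16+1=18, FN=15+17+20=52 → 90/160 = 0.5625
Weighted-F1 score = Σ (supportᵢ/N)·F1 scoreᵢ with N=334: (38/334)·0.6296 + (98/334)·0.5389 + (101/334)·0.7897 + (97/334)·0.5625 = 0.632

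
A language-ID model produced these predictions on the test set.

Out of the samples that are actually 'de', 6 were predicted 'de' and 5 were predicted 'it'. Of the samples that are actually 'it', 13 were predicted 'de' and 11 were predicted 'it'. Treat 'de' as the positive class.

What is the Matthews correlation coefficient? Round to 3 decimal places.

0.004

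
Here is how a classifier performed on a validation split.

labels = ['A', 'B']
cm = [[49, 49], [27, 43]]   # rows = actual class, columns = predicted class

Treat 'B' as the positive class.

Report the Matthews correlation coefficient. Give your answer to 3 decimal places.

0.113

MCC = (TP·TN − FP·FN) / √((TP+FP)(TP+FN)(TN+FP)(TN+FN))
Numerator = 43·49 − 49·27 = 784
Denominator = √(92·70·98·76) = √47965120 = 6925.6855
MCC = 784 / 6925.6855 = 0.113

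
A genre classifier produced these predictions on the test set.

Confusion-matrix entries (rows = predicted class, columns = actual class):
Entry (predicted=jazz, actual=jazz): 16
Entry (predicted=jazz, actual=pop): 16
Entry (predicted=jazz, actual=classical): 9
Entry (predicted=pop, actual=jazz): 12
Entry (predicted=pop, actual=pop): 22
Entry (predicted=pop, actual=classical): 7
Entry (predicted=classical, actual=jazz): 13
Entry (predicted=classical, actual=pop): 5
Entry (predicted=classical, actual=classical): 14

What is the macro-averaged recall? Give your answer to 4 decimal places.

0.4562

Per-class recall (TP/(TP+FN)):
  jazz: TP=16, FN=12+13=25 → 16/41 = 0.39024
  pop: TP=22, FN=16+5=21 → 22/43 = 0.51163
  classical: TP=14, FN=9+7=16 → 14/30 = 0.46667
Macro-recall = mean = (0.39024 + 0.51163 + 0.46667) / 3 = 0.4562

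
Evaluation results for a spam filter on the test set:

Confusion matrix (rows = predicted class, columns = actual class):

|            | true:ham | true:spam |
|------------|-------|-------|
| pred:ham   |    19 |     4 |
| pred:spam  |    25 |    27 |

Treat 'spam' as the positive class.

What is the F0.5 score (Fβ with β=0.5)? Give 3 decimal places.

0.565

Fβ = (1+β²)·TP / ((1+β²)·TP + β²·FN + FP), with β²=1/4
= 1.25·27 / (1.25·27 + 0.25·4 + 25) = 0.565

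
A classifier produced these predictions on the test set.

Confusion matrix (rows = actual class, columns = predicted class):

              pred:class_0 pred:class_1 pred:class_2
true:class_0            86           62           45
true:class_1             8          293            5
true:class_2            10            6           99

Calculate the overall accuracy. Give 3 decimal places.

Accuracy = trace / total = (86+293+99=478) / 614 = 478/614 = 0.779

0.779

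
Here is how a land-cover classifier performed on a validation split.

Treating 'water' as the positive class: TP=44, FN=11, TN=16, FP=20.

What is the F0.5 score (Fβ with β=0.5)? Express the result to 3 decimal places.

0.707

Fβ = (1+β²)·TP / ((1+β²)·TP + β²·FN + FP), with β²=1/4
= 1.25·44 / (1.25·44 + 0.25·11 + 20) = 0.707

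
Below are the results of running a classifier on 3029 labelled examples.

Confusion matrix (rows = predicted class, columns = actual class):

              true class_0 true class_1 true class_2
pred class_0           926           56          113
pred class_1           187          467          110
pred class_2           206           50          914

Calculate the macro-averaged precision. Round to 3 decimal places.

0.746

Per-class precision (TP/(TP+FP)):
  class_0: TP=926, FP=56+113=169 → 926/1095 = 0.8457
  class_1: TP=467, FP=187+110=297 → 467/764 = 0.6113
  class_2: TP=914, FP=206+50=256 → 914/1170 = 0.7812
Macro-precision = mean = (0.8457 + 0.6113 + 0.7812) / 3 = 0.746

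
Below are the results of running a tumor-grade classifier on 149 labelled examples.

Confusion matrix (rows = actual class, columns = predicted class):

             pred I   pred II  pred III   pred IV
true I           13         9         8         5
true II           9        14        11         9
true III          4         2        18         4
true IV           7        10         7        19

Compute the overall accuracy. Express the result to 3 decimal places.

0.430

Accuracy = trace / total = (13+14+18+19=64) / 149 = 64/149 = 0.430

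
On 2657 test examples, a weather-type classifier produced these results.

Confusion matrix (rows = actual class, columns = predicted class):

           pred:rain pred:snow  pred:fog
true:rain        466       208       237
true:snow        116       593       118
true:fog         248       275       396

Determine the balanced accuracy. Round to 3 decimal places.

0.553

Balanced accuracy = mean of per-class recall.
  rain: recall = 466/911 = 0.5115
  snow: recall = 593/827 = 0.7170
  fog: recall = 396/919 = 0.4309
Mean = (0.5115 + 0.7170 + 0.4309) / 3 = 0.553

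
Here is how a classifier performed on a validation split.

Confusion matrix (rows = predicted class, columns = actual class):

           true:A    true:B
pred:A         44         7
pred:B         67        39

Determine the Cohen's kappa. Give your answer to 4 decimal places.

0.1767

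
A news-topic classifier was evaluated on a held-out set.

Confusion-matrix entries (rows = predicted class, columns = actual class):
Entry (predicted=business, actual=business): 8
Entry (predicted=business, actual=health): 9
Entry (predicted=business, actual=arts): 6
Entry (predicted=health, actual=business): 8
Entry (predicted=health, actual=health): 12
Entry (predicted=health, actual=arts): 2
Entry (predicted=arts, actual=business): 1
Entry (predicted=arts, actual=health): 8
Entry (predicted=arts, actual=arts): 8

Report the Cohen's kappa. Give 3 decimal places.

Observed agreement pₒ = trace/N = 28/62 = 0.4516
Expected agreement pₑ = Σ (rowᵢ·colᵢ)/N² = (17·23 + 29·22 + 16·17)/62² = 0.3384
κ = (pₒ − pₑ)/(1 − pₑ) = (0.4516 − 0.3384)/(1 − 0.3384) = 0.171

0.171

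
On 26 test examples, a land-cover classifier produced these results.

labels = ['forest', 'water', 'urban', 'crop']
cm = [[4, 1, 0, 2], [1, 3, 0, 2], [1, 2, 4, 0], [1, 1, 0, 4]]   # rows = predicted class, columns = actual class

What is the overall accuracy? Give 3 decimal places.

0.577

Accuracy = trace / total = (4+3+4+4=15) / 26 = 15/26 = 0.577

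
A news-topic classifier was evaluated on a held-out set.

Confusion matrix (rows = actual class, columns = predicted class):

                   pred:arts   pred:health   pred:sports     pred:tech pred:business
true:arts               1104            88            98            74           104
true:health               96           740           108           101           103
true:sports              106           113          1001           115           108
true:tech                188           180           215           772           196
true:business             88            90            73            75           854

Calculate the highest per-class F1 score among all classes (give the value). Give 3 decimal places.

Per-class F1 score (2·TP/(2·TP+FP+FN)):
  arts: TP=1104, FP=96+106+188+88=478, FN=88+98+74+104=364 → 2208/3050 = 0.7239
  health: TP=740, FP=88+113+180+90=471, FN=96+108+101+103=408 → 1480/2359 = 0.6274
  sports: TP=1001, FP=98+108+215+73=494, FN=106+113+115+108=442 → 2002/2938 = 0.6814
  tech: TP=772, FP=74+101+115+75=365, FN=188+180+215+196=779 → 1544/2688 = 0.5744
  business: TP=854, FP=104+103+108+196=511, FN=88+90+73+75=326 → 1708/2545 = 0.6711
Highest is class 'arts' with F1 score = 0.724.

0.724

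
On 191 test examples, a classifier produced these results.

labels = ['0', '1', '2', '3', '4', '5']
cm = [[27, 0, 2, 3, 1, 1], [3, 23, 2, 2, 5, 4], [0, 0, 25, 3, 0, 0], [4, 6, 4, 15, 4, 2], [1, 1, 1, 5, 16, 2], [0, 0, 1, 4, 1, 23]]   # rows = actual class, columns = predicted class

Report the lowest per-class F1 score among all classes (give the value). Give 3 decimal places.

Per-class F1 score (2·TP/(2·TP+FP+FN)):
  0: TP=27, FP=3+0+4+1+0=8, FN=0+2+3+1+1=7 → 54/69 = 0.7826
  1: TP=23, FP=0+0+6+1+0=7, FN=3+2+2+5+4=16 → 46/69 = 0.6667
  2: TP=25, FP=2+2+4+1+1=10, FN=0+0+3+0+0=3 → 50/63 = 0.7937
  3: TP=15, FP=3+2+3+5+4=17, FN=4+6+4+4+2=20 → 30/67 = 0.4478
  4: TP=16, FP=1+5+0+4+1=11, FN=1+1+1+5+2=10 → 32/53 = 0.6038
  5: TP=23, FP=1+4+0+2+2=9, FN=0+0+1+4+1=6 → 46/61 = 0.7541
Lowest is class '3' with F1 score = 0.448.

0.448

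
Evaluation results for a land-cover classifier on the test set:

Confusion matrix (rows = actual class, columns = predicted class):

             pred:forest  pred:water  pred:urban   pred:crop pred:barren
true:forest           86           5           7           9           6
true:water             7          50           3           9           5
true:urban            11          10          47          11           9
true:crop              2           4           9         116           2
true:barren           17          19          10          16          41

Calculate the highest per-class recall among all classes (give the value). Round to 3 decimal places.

Per-class recall (TP/(TP+FN)):
  forest: TP=86, FN=5+7+9+6=27 → 86/113 = 0.7611
  water: TP=50, FN=7+3+9+5=24 → 50/74 = 0.6757
  urban: TP=47, FN=11+10+11+9=41 → 47/88 = 0.5341
  crop: TP=116, FN=2+4+9+2=17 → 116/133 = 0.8722
  barren: TP=41, FN=17+19+10+16=62 → 41/103 = 0.3981
Highest is class 'crop' with recall = 0.872.

0.872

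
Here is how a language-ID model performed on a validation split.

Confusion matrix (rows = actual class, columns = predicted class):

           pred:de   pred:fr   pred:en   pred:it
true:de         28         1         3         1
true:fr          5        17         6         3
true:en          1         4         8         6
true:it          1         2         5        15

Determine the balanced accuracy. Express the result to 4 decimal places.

0.6175

Balanced accuracy = mean of per-class recall.
  de: recall = 28/33 = 0.84848
  fr: recall = 17/31 = 0.54839
  en: recall = 8/19 = 0.42105
  it: recall = 15/23 = 0.65217
Mean = (0.84848 + 0.54839 + 0.42105 + 0.65217) / 4 = 0.6175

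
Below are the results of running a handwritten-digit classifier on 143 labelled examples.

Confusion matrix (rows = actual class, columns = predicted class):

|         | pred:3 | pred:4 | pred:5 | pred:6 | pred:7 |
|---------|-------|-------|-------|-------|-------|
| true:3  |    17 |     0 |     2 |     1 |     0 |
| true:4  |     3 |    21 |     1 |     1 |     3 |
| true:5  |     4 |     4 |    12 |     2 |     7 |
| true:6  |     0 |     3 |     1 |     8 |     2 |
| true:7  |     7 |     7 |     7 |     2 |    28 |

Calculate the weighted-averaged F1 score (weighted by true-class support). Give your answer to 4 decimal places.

0.5953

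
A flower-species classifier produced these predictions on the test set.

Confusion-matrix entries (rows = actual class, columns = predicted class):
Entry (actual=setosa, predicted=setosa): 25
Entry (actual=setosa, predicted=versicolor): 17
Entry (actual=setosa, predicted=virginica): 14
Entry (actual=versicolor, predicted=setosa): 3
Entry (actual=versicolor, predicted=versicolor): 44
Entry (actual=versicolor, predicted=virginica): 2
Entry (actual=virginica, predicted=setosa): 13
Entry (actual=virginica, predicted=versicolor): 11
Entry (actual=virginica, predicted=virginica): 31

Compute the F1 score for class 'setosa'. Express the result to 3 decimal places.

0.515

Treat 'setosa' as positive and all other classes as negative.
F1 score = 2·TP/(2·TP+FP+FN).
setosa: TP=25, FP=3+13=16, FN=17+14=31 → 50/97 = 0.5155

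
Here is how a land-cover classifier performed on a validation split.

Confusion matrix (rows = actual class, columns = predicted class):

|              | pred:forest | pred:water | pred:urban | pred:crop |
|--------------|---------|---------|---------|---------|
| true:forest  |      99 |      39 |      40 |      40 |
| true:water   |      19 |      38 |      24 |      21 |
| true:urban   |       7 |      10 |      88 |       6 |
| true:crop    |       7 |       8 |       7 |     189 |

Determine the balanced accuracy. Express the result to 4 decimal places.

0.6288

Balanced accuracy = mean of per-class recall.
  forest: recall = 99/218 = 0.45413
  water: recall = 38/102 = 0.37255
  urban: recall = 88/111 = 0.79279
  crop: recall = 189/211 = 0.89573
Mean = (0.45413 + 0.37255 + 0.79279 + 0.89573) / 4 = 0.6288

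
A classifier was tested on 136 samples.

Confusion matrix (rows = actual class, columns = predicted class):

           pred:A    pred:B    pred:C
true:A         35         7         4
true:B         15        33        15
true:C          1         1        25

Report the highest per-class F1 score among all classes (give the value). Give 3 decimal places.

Per-class F1 score (2·TP/(2·TP+FP+FN)):
  A: TP=35, FP=15+1=16, FN=7+4=11 → 70/97 = 0.7216
  B: TP=33, FP=7+1=8, FN=15+15=30 → 66/104 = 0.6346
  C: TP=25, FP=4+15=19, FN=1+1=2 → 50/71 = 0.7042
Highest is class 'A' with F1 score = 0.722.

0.722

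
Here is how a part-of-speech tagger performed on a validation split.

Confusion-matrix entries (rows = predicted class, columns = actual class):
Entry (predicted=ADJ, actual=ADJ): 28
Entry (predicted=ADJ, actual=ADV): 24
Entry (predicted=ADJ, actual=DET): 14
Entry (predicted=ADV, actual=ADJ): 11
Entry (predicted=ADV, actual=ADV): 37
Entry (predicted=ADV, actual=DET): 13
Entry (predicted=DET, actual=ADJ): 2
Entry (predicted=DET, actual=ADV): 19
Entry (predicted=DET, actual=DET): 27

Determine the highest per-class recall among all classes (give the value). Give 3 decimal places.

Per-class recall (TP/(TP+FN)):
  ADJ: TP=28, FN=11+2=13 → 28/41 = 0.6829
  ADV: TP=37, FN=24+19=43 → 37/80 = 0.4625
  DET: TP=27, FN=14+13=27 → 27/54 = 0.5000
Highest is class 'ADJ' with recall = 0.683.

0.683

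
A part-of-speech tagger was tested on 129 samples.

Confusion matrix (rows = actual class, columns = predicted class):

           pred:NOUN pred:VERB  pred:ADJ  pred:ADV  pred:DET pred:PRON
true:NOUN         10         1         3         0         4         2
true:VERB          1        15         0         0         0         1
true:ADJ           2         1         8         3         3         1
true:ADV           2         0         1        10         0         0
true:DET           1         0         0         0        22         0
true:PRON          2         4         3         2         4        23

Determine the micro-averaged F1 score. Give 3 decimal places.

Micro-averaging pools counts across classes: ΣTP=88, ΣFP=41, ΣFN=41.
Micro-F1 score = 2·TP/(2·TP+FP+FN) on pooled counts = 0.682 (equals overall accuracy in single-label multiclass).

0.682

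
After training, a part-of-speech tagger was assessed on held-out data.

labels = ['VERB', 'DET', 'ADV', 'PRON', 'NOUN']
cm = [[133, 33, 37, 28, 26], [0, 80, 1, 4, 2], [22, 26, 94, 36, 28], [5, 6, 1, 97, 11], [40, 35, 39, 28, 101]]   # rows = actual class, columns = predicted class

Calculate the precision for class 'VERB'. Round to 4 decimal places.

Take TP from the diagonal, FP from the rest of the 'VERB' prediction marginal, FN from the rest of the 'VERB' actual marginal.
precision = TP/(TP+FP).
VERB: TP=133, FP=0+22+5+40=67 → 133/200 = 0.66500

0.6650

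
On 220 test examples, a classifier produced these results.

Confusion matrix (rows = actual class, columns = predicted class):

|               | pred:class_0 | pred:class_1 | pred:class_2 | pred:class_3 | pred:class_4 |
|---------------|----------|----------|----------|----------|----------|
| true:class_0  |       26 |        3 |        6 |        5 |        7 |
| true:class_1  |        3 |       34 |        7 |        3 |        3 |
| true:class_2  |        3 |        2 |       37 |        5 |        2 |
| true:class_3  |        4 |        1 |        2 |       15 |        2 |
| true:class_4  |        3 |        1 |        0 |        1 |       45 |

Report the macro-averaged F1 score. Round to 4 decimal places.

0.6953

Per-class F1 score (2·TP/(2·TP+FP+FN)):
  class_0: TP=26, FP=3+3+4+3=13, FN=3+6+5+7=21 → 52/86 = 0.60465
  class_1: TP=34, FP=3+2+1+1=7, FN=3+7+3+3=16 → 68/91 = 0.74725
  class_2: TP=37, FP=6+7+2+0=15, FN=3+2+5+2=12 → 74/101 = 0.73267
  class_3: TP=15, FP=5+3+5+1=14, FN=4+1+2+2=9 → 30/53 = 0.56604
  class_4: TP=45, FP=7+3+2+2=14, FN=3+1+0+1=5 → 90/109 = 0.82569
Macro-F1 score = mean = (0.60465 + 0.74725 + 0.73267 + 0.56604 + 0.82569) / 5 = 0.6953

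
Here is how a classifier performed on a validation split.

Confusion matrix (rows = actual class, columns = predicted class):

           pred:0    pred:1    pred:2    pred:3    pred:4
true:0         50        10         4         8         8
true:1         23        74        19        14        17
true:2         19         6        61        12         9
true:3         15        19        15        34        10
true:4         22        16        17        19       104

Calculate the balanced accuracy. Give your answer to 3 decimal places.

Balanced accuracy = mean of per-class recall.
  0: recall = 50/80 = 0.6250
  1: recall = 74/147 = 0.5034
  2: recall = 61/107 = 0.5701
  3: recall = 34/93 = 0.3656
  4: recall = 104/178 = 0.5843
Mean = (0.6250 + 0.5034 + 0.5701 + 0.3656 + 0.5843) / 5 = 0.530

0.530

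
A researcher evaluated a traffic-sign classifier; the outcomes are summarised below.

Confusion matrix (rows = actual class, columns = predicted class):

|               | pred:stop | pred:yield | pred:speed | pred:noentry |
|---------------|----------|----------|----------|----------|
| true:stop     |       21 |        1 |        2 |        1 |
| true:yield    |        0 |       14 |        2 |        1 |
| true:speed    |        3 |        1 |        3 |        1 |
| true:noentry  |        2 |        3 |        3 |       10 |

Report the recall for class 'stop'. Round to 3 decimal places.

One-vs-rest for 'stop': TP = diagonal; FP = other classes predicted 'stop'; FN = 'stop' predicted as other.
recall = TP/(TP+FN).
stop: TP=21, FN=1+2+1=4 → 21/25 = 0.8400

0.840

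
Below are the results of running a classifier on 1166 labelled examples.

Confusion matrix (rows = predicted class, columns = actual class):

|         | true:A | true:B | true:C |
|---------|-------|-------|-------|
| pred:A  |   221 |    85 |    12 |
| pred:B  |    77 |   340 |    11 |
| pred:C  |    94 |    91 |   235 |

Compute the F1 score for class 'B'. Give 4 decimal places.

0.7203

One-vs-rest for 'B': TP = diagonal; FP = other classes predicted 'B'; FN = 'B' predicted as other.
F1 score = 2·TP/(2·TP+FP+FN).
B: TP=340, FP=77+11=88, FN=85+91=176 → 680/944 = 0.72034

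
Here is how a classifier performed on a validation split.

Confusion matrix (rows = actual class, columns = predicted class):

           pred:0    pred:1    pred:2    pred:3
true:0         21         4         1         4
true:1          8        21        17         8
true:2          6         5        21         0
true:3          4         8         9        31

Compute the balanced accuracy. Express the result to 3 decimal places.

0.585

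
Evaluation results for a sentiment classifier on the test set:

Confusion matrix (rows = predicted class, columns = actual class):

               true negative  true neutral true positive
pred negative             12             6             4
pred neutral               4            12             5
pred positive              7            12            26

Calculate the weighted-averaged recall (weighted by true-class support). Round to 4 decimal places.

Per-class recall (TP/(TP+FN)):
  negative: TP=12, FN=4+7=11 → 12/23 = 0.52174
  neutral: TP=12, FN=6+12=18 → 12/30 = 0.40000
  positive: TP=26, FN=4+5=9 → 26/35 = 0.74286
Weighted-recall = Σ (supportᵢ/N)·recallᵢ with N=88: (23/88)·0.52174 + (30/88)·0.40000 + (35/88)·0.74286 = 0.5682

0.5682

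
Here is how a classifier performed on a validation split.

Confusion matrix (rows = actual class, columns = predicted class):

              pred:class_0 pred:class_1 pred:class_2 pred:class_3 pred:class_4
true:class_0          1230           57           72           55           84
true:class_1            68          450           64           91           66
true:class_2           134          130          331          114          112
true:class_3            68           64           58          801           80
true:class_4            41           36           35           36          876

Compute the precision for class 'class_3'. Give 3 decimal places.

0.730

Treat 'class_3' as positive and all other classes as negative.
precision = TP/(TP+FP).
class_3: TP=801, FP=55+91+114+36=296 → 801/1097 = 0.7302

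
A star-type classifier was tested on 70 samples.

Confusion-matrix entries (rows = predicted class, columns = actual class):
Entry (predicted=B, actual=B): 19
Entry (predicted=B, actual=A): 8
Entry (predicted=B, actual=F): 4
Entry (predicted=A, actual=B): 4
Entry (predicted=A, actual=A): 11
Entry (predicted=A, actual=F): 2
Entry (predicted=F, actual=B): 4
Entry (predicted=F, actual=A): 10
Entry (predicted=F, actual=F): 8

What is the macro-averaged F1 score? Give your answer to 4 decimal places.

0.5260

Per-class F1 score (2·TP/(2·TP+FP+FN)):
  B: TP=19, FP=8+4=12, FN=4+4=8 → 38/58 = 0.65517
  A: TP=11, FP=4+2=6, FN=8+10=18 → 22/46 = 0.47826
  F: TP=8, FP=4+10=14, FN=4+2=6 → 16/36 = 0.44444
Macro-F1 score = mean = (0.65517 + 0.47826 + 0.44444) / 3 = 0.5260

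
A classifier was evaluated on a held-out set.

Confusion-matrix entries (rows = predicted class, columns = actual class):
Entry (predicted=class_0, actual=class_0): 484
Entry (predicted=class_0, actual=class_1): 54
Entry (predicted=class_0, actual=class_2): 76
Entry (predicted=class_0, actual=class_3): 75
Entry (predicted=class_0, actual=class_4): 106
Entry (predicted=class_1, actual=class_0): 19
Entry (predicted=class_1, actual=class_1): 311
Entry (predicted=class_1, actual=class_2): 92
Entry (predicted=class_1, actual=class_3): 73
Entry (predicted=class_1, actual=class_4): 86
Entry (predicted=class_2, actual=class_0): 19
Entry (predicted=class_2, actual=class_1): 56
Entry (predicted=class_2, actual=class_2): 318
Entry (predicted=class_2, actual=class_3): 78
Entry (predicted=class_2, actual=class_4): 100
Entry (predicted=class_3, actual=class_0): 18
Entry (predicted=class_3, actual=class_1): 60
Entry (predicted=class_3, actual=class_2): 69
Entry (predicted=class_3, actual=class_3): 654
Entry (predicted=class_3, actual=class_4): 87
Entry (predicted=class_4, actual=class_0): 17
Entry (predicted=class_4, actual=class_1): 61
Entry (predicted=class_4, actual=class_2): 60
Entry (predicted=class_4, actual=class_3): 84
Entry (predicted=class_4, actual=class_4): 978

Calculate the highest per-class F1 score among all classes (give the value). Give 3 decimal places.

Per-class F1 score (2·TP/(2·TP+FP+FN)):
  class_0: TP=484, FP=54+76+75+106=311, FN=19+19+18+17=73 → 968/1352 = 0.7160
  class_1: TP=311, FP=19+92+73+86=270, FN=54+56+60+61=231 → 622/1123 = 0.5539
  class_2: TP=318, FP=19+56+78+100=253, FN=76+92+69+60=297 → 636/1186 = 0.5363
  class_3: TP=654, FP=18+60+69+87=234, FN=75+73+78+84=310 → 1308/1852 = 0.7063
  class_4: TP=978, FP=17+61+60+84=222, FN=106+86+100+87=379 → 1956/2557 = 0.7650
Highest is class 'class_4' with F1 score = 0.765.

0.765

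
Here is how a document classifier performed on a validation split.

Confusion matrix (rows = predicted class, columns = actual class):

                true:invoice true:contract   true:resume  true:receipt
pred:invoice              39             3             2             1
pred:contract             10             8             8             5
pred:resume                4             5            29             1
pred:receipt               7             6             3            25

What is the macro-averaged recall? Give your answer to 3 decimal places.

Per-class recall (TP/(TP+FN)):
  invoice: TP=39, FN=10+4+7=21 → 39/60 = 0.6500
  contract: TP=8, FN=3+5+6=14 → 8/22 = 0.3636
  resume: TP=29, FN=2+8+3=13 → 29/42 = 0.6905
  receipt: TP=25, FN=1+5+1=7 → 25/32 = 0.7813
Macro-recall = mean = (0.6500 + 0.3636 + 0.6905 + 0.7813) / 4 = 0.621

0.621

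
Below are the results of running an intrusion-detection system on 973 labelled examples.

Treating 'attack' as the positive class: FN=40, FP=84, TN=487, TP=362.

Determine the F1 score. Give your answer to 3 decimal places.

0.854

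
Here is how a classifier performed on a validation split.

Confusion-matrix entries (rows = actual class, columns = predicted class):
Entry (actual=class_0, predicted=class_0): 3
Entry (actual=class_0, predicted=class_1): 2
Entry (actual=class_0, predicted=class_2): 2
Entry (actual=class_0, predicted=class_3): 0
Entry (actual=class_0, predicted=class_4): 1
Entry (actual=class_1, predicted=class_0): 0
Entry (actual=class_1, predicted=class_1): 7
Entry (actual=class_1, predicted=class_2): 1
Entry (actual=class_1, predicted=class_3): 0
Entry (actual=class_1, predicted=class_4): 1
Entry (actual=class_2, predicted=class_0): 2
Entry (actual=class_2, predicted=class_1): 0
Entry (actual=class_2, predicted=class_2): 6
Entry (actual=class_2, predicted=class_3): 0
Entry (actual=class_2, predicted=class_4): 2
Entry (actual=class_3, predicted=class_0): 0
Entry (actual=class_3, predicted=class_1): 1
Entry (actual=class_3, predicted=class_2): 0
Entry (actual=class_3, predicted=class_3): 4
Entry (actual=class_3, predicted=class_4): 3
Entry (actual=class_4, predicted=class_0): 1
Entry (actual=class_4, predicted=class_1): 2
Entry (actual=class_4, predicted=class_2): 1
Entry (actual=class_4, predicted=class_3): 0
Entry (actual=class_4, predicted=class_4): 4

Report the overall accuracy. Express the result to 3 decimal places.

0.558

Accuracy = trace / total = (3+7+6+4+4=24) / 43 = 24/43 = 0.558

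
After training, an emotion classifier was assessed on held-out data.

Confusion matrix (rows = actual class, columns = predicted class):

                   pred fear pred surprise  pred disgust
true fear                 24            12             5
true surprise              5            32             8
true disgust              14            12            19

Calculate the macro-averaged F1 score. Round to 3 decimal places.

Per-class F1 score (2·TP/(2·TP+FP+FN)):
  fear: TP=24, FP=5+14=19, FN=12+5=17 → 48/84 = 0.5714
  surprise: TP=32, FP=12+12=24, FN=5+8=13 → 64/101 = 0.6337
  disgust: TP=19, FP=5+8=13, FN=14+12=26 → 38/77 = 0.4935
Macro-F1 score = mean = (0.5714 + 0.6337 + 0.4935) / 3 = 0.566

0.566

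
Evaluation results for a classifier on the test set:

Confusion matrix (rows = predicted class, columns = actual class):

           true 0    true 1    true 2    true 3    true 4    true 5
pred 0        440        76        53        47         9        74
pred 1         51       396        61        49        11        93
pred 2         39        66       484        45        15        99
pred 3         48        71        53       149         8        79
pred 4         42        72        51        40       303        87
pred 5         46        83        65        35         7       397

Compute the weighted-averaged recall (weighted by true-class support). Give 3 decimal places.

0.579

Per-class recall (TP/(TP+FN)):
  0: TP=440, FN=51+39+48+42+46=226 → 440/666 = 0.6607
  1: TP=396, FN=76+66+71+72+83=368 → 396/764 = 0.5183
  2: TP=484, FN=53+61+53+51+65=283 → 484/767 = 0.6310
  3: TP=149, FN=47+49+45+40+35=216 → 149/365 = 0.4082
  4: TP=303, FN=9+11+15+8+7=50 → 303/353 = 0.8584
  5: TP=397, FN=74+93+99+79+87=432 → 397/829 = 0.4789
Weighted-recall = Σ (supportᵢ/N)·recallᵢ with N=3744: (666/3744)·0.6607 + (764/3744)·0.5183 + (767/3744)·0.6310 + (365/3744)·0.4082 + (353/3744)·0.8584 + (829/3744)·0.4789 = 0.579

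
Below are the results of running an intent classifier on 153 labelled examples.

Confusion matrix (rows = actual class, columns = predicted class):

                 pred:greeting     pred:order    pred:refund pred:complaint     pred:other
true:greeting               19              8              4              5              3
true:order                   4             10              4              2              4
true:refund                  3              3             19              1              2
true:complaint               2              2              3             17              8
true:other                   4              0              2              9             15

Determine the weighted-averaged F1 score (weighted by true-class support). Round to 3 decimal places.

Per-class F1 score (2·TP/(2·TP+FP+FN)):
  greeting: TP=19, FP=4+3+2+4=13, FN=8+4+5+3=20 → 38/71 = 0.5352
  order: TP=10, FP=8+3+2+0=13, FN=4+4+2+4=14 → 20/47 = 0.4255
  refund: TP=19, FP=4+4+3+2=13, FN=3+3+1+2=9 → 38/60 = 0.6333
  complaint: TP=17, FP=5+2+1+9=17, FN=2+2+3+8=15 → 34/66 = 0.5152
  other: TP=15, FP=3+4+2+8=17, FN=4+0+2+9=15 → 30/62 = 0.4839
Weighted-F1 score = Σ (supportᵢ/N)·F1 scoreᵢ with N=153: (39/153)·0.5352 + (24/153)·0.4255 + (28/153)·0.6333 + (32/153)·0.5152 + (30/153)·0.4839 = 0.522

0.522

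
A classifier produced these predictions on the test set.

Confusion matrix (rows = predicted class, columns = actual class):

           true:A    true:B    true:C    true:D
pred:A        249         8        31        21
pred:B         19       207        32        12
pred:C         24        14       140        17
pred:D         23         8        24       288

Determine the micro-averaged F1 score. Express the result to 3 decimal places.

Micro-averaging pools counts across classes: ΣTP=884, ΣFP=233, ΣFN=233.
Micro-F1 score = 2·TP/(2·TP+FP+FN) on pooled counts = 0.791 (equals overall accuracy in single-label multiclass).

0.791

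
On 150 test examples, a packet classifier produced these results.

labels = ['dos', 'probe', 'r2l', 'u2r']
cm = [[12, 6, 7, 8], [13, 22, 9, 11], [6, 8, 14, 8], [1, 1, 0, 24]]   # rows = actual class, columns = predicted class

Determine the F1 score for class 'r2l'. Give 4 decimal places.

Treat 'r2l' as positive and all other classes as negative.
F1 score = 2·TP/(2·TP+FP+FN).
r2l: TP=14, FP=7+9+0=16, FN=6+8+8=22 → 28/66 = 0.42424

0.4242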